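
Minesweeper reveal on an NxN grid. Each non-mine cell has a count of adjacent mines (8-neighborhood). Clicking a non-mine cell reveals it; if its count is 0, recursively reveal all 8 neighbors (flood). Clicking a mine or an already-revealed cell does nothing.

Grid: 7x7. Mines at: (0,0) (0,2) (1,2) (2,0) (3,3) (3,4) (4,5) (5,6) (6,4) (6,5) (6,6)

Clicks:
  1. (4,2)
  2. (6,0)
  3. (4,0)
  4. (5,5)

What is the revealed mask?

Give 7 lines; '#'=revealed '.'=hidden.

Click 1 (4,2) count=1: revealed 1 new [(4,2)] -> total=1
Click 2 (6,0) count=0: revealed 14 new [(3,0) (3,1) (3,2) (4,0) (4,1) (4,3) (5,0) (5,1) (5,2) (5,3) (6,0) (6,1) (6,2) (6,3)] -> total=15
Click 3 (4,0) count=0: revealed 0 new [(none)] -> total=15
Click 4 (5,5) count=5: revealed 1 new [(5,5)] -> total=16

Answer: .......
.......
.......
###....
####...
####.#.
####...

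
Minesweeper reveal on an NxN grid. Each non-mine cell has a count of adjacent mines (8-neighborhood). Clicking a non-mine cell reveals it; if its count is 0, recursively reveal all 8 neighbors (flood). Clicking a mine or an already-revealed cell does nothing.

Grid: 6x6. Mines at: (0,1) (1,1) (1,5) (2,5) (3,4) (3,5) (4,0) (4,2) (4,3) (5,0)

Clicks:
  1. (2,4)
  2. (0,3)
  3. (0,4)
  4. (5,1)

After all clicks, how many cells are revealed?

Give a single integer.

Click 1 (2,4) count=4: revealed 1 new [(2,4)] -> total=1
Click 2 (0,3) count=0: revealed 8 new [(0,2) (0,3) (0,4) (1,2) (1,3) (1,4) (2,2) (2,3)] -> total=9
Click 3 (0,4) count=1: revealed 0 new [(none)] -> total=9
Click 4 (5,1) count=3: revealed 1 new [(5,1)] -> total=10

Answer: 10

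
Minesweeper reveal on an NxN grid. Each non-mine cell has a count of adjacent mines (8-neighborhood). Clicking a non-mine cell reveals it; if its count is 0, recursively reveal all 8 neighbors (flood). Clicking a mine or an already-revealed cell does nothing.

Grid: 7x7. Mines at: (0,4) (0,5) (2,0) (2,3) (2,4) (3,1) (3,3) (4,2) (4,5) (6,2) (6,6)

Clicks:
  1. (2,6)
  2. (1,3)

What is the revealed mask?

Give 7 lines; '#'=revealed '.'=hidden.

Click 1 (2,6) count=0: revealed 6 new [(1,5) (1,6) (2,5) (2,6) (3,5) (3,6)] -> total=6
Click 2 (1,3) count=3: revealed 1 new [(1,3)] -> total=7

Answer: .......
...#.##
.....##
.....##
.......
.......
.......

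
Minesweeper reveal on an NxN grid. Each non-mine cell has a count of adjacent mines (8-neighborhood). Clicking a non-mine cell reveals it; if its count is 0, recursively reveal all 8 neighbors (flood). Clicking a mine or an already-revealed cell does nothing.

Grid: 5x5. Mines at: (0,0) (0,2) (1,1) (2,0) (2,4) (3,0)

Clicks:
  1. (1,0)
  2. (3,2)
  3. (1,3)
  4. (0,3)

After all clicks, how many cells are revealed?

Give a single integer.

Click 1 (1,0) count=3: revealed 1 new [(1,0)] -> total=1
Click 2 (3,2) count=0: revealed 11 new [(2,1) (2,2) (2,3) (3,1) (3,2) (3,3) (3,4) (4,1) (4,2) (4,3) (4,4)] -> total=12
Click 3 (1,3) count=2: revealed 1 new [(1,3)] -> total=13
Click 4 (0,3) count=1: revealed 1 new [(0,3)] -> total=14

Answer: 14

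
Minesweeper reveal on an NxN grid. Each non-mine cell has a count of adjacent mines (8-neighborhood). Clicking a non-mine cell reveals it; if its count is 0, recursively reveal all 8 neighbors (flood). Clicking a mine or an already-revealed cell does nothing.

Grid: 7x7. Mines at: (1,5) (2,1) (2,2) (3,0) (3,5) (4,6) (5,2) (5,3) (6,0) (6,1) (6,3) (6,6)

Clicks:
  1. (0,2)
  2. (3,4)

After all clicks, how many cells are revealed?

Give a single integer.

Answer: 11

Derivation:
Click 1 (0,2) count=0: revealed 10 new [(0,0) (0,1) (0,2) (0,3) (0,4) (1,0) (1,1) (1,2) (1,3) (1,4)] -> total=10
Click 2 (3,4) count=1: revealed 1 new [(3,4)] -> total=11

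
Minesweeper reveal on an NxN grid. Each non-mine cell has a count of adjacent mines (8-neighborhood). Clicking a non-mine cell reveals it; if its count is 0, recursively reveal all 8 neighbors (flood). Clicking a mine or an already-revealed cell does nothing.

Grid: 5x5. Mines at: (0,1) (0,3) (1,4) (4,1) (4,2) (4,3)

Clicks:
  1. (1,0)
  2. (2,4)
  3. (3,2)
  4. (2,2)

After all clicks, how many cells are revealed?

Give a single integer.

Answer: 13

Derivation:
Click 1 (1,0) count=1: revealed 1 new [(1,0)] -> total=1
Click 2 (2,4) count=1: revealed 1 new [(2,4)] -> total=2
Click 3 (3,2) count=3: revealed 1 new [(3,2)] -> total=3
Click 4 (2,2) count=0: revealed 10 new [(1,1) (1,2) (1,3) (2,0) (2,1) (2,2) (2,3) (3,0) (3,1) (3,3)] -> total=13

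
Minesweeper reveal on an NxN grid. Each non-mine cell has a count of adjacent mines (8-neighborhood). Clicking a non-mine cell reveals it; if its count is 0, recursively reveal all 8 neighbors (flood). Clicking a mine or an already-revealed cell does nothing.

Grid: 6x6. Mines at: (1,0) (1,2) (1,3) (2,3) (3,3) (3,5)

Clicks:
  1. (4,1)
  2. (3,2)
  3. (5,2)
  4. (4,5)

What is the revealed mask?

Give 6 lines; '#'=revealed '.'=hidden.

Answer: ......
......
###...
###...
######
######

Derivation:
Click 1 (4,1) count=0: revealed 18 new [(2,0) (2,1) (2,2) (3,0) (3,1) (3,2) (4,0) (4,1) (4,2) (4,3) (4,4) (4,5) (5,0) (5,1) (5,2) (5,3) (5,4) (5,5)] -> total=18
Click 2 (3,2) count=2: revealed 0 new [(none)] -> total=18
Click 3 (5,2) count=0: revealed 0 new [(none)] -> total=18
Click 4 (4,5) count=1: revealed 0 new [(none)] -> total=18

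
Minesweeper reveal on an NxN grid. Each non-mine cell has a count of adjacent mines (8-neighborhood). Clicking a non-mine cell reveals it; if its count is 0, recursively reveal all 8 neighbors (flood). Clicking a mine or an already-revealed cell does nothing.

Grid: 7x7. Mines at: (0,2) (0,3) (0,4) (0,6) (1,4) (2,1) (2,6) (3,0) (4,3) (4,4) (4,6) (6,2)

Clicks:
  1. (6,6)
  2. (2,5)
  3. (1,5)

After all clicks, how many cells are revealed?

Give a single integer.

Click 1 (6,6) count=0: revealed 8 new [(5,3) (5,4) (5,5) (5,6) (6,3) (6,4) (6,5) (6,6)] -> total=8
Click 2 (2,5) count=2: revealed 1 new [(2,5)] -> total=9
Click 3 (1,5) count=4: revealed 1 new [(1,5)] -> total=10

Answer: 10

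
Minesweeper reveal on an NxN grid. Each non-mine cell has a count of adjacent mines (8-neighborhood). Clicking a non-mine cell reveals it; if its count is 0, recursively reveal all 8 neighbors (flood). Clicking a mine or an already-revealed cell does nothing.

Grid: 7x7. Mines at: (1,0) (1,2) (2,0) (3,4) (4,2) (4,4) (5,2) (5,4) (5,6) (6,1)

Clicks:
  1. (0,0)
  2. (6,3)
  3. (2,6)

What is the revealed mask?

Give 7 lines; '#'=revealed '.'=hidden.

Answer: #..####
...####
...####
.....##
.....##
.......
...#...

Derivation:
Click 1 (0,0) count=1: revealed 1 new [(0,0)] -> total=1
Click 2 (6,3) count=2: revealed 1 new [(6,3)] -> total=2
Click 3 (2,6) count=0: revealed 16 new [(0,3) (0,4) (0,5) (0,6) (1,3) (1,4) (1,5) (1,6) (2,3) (2,4) (2,5) (2,6) (3,5) (3,6) (4,5) (4,6)] -> total=18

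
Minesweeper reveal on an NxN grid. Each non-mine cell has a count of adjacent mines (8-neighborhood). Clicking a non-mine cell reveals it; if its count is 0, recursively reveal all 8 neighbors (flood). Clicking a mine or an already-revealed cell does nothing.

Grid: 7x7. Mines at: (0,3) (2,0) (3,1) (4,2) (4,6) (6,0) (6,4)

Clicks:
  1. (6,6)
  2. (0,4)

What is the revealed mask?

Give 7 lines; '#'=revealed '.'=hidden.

Answer: ....#..
.......
.......
.......
.......
.....##
.....##

Derivation:
Click 1 (6,6) count=0: revealed 4 new [(5,5) (5,6) (6,5) (6,6)] -> total=4
Click 2 (0,4) count=1: revealed 1 new [(0,4)] -> total=5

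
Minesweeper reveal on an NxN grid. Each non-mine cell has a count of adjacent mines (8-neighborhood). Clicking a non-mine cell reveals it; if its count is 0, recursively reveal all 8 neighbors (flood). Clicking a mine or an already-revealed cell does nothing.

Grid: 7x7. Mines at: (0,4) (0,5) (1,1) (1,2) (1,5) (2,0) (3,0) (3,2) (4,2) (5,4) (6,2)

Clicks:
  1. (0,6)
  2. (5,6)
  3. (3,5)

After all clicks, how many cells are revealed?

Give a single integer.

Answer: 17

Derivation:
Click 1 (0,6) count=2: revealed 1 new [(0,6)] -> total=1
Click 2 (5,6) count=0: revealed 16 new [(2,3) (2,4) (2,5) (2,6) (3,3) (3,4) (3,5) (3,6) (4,3) (4,4) (4,5) (4,6) (5,5) (5,6) (6,5) (6,6)] -> total=17
Click 3 (3,5) count=0: revealed 0 new [(none)] -> total=17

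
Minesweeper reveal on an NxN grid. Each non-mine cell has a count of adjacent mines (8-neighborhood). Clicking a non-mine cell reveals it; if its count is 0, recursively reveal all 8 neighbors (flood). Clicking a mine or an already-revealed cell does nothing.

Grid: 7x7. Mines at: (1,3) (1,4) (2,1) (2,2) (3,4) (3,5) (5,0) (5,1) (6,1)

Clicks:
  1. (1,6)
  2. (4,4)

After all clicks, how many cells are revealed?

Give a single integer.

Answer: 7

Derivation:
Click 1 (1,6) count=0: revealed 6 new [(0,5) (0,6) (1,5) (1,6) (2,5) (2,6)] -> total=6
Click 2 (4,4) count=2: revealed 1 new [(4,4)] -> total=7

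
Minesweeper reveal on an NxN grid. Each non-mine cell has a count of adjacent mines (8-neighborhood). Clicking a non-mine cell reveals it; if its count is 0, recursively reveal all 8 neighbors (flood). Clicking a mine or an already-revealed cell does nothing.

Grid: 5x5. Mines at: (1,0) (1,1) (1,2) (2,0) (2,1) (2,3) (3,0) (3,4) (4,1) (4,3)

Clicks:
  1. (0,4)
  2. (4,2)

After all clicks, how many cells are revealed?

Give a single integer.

Answer: 5

Derivation:
Click 1 (0,4) count=0: revealed 4 new [(0,3) (0,4) (1,3) (1,4)] -> total=4
Click 2 (4,2) count=2: revealed 1 new [(4,2)] -> total=5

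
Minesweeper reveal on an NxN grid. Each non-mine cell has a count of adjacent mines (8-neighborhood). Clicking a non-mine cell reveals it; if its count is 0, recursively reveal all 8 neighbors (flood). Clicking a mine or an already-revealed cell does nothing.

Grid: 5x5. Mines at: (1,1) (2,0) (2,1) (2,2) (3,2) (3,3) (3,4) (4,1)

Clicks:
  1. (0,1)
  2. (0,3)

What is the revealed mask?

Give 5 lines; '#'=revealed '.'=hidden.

Click 1 (0,1) count=1: revealed 1 new [(0,1)] -> total=1
Click 2 (0,3) count=0: revealed 8 new [(0,2) (0,3) (0,4) (1,2) (1,3) (1,4) (2,3) (2,4)] -> total=9

Answer: .####
..###
...##
.....
.....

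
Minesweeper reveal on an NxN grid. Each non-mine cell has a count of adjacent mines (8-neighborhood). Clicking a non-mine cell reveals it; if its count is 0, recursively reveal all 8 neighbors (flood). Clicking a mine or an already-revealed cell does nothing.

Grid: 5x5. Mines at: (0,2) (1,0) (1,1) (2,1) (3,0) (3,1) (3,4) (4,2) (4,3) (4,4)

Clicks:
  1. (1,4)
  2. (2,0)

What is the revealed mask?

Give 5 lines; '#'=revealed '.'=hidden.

Click 1 (1,4) count=0: revealed 6 new [(0,3) (0,4) (1,3) (1,4) (2,3) (2,4)] -> total=6
Click 2 (2,0) count=5: revealed 1 new [(2,0)] -> total=7

Answer: ...##
...##
#..##
.....
.....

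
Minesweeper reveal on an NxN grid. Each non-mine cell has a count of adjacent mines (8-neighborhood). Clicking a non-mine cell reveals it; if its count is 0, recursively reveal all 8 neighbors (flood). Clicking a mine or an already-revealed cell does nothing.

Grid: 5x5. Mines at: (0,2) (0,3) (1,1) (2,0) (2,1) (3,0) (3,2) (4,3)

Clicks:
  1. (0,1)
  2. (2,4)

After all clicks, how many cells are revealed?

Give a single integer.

Click 1 (0,1) count=2: revealed 1 new [(0,1)] -> total=1
Click 2 (2,4) count=0: revealed 6 new [(1,3) (1,4) (2,3) (2,4) (3,3) (3,4)] -> total=7

Answer: 7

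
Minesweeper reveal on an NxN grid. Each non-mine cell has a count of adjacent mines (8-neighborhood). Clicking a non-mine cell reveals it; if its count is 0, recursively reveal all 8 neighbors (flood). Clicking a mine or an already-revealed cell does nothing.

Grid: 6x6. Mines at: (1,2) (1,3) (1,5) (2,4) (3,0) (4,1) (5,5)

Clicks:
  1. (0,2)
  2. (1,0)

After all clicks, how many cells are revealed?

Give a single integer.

Click 1 (0,2) count=2: revealed 1 new [(0,2)] -> total=1
Click 2 (1,0) count=0: revealed 6 new [(0,0) (0,1) (1,0) (1,1) (2,0) (2,1)] -> total=7

Answer: 7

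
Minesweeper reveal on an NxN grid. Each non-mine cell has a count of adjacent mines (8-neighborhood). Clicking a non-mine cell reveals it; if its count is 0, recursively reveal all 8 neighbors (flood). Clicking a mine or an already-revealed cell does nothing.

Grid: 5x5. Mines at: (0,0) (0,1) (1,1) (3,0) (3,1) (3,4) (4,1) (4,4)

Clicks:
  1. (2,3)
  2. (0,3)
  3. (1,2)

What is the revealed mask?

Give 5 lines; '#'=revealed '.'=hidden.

Answer: ..###
..###
..###
.....
.....

Derivation:
Click 1 (2,3) count=1: revealed 1 new [(2,3)] -> total=1
Click 2 (0,3) count=0: revealed 8 new [(0,2) (0,3) (0,4) (1,2) (1,3) (1,4) (2,2) (2,4)] -> total=9
Click 3 (1,2) count=2: revealed 0 new [(none)] -> total=9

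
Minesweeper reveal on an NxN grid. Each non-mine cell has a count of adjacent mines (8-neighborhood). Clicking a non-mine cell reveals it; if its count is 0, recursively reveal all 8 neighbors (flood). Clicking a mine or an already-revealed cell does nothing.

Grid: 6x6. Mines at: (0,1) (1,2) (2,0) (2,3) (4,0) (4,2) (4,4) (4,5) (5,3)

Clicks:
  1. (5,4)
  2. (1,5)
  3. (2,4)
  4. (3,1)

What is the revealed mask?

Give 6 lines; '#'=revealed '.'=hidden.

Click 1 (5,4) count=3: revealed 1 new [(5,4)] -> total=1
Click 2 (1,5) count=0: revealed 10 new [(0,3) (0,4) (0,5) (1,3) (1,4) (1,5) (2,4) (2,5) (3,4) (3,5)] -> total=11
Click 3 (2,4) count=1: revealed 0 new [(none)] -> total=11
Click 4 (3,1) count=3: revealed 1 new [(3,1)] -> total=12

Answer: ...###
...###
....##
.#..##
......
....#.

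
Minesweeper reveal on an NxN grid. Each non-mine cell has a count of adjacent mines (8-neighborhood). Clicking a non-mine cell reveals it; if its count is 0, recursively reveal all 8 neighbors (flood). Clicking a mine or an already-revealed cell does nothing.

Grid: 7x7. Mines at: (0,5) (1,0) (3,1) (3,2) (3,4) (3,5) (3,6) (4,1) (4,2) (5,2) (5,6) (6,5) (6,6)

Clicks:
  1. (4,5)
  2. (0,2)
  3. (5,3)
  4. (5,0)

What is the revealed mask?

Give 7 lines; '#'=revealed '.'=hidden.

Click 1 (4,5) count=4: revealed 1 new [(4,5)] -> total=1
Click 2 (0,2) count=0: revealed 12 new [(0,1) (0,2) (0,3) (0,4) (1,1) (1,2) (1,3) (1,4) (2,1) (2,2) (2,3) (2,4)] -> total=13
Click 3 (5,3) count=2: revealed 1 new [(5,3)] -> total=14
Click 4 (5,0) count=1: revealed 1 new [(5,0)] -> total=15

Answer: .####..
.####..
.####..
.......
.....#.
#..#...
.......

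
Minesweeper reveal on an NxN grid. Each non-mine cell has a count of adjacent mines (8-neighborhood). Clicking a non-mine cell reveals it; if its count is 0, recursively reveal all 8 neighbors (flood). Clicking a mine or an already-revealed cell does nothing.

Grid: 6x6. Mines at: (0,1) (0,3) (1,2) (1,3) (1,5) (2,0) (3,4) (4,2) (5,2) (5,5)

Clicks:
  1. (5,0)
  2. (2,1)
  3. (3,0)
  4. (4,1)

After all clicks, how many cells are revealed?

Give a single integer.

Answer: 7

Derivation:
Click 1 (5,0) count=0: revealed 6 new [(3,0) (3,1) (4,0) (4,1) (5,0) (5,1)] -> total=6
Click 2 (2,1) count=2: revealed 1 new [(2,1)] -> total=7
Click 3 (3,0) count=1: revealed 0 new [(none)] -> total=7
Click 4 (4,1) count=2: revealed 0 new [(none)] -> total=7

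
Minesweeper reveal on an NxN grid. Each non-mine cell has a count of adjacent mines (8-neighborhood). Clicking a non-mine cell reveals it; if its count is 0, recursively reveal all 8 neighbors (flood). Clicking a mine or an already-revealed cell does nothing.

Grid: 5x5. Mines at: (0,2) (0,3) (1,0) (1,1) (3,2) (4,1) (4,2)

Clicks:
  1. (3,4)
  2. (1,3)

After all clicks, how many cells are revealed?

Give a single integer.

Click 1 (3,4) count=0: revealed 8 new [(1,3) (1,4) (2,3) (2,4) (3,3) (3,4) (4,3) (4,4)] -> total=8
Click 2 (1,3) count=2: revealed 0 new [(none)] -> total=8

Answer: 8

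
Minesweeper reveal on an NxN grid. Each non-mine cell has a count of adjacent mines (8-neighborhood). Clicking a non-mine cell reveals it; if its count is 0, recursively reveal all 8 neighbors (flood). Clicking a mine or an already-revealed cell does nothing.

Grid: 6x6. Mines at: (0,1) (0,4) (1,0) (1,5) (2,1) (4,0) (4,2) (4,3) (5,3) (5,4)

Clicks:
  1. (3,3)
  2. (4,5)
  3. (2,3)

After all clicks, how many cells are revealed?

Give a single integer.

Click 1 (3,3) count=2: revealed 1 new [(3,3)] -> total=1
Click 2 (4,5) count=1: revealed 1 new [(4,5)] -> total=2
Click 3 (2,3) count=0: revealed 8 new [(1,2) (1,3) (1,4) (2,2) (2,3) (2,4) (3,2) (3,4)] -> total=10

Answer: 10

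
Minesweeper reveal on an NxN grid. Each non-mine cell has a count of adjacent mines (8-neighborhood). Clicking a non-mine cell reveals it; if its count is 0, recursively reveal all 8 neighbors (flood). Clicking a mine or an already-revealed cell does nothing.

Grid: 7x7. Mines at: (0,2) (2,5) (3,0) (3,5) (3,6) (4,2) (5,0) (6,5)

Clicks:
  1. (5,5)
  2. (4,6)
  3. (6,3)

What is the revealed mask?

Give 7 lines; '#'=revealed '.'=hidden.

Click 1 (5,5) count=1: revealed 1 new [(5,5)] -> total=1
Click 2 (4,6) count=2: revealed 1 new [(4,6)] -> total=2
Click 3 (6,3) count=0: revealed 8 new [(5,1) (5,2) (5,3) (5,4) (6,1) (6,2) (6,3) (6,4)] -> total=10

Answer: .......
.......
.......
.......
......#
.#####.
.####..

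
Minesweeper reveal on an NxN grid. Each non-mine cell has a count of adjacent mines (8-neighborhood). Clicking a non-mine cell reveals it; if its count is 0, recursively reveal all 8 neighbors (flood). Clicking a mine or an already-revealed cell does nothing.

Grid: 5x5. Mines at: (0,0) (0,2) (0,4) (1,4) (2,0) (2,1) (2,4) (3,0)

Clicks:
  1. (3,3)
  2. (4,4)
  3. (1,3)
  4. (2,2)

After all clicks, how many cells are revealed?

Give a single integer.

Answer: 10

Derivation:
Click 1 (3,3) count=1: revealed 1 new [(3,3)] -> total=1
Click 2 (4,4) count=0: revealed 7 new [(3,1) (3,2) (3,4) (4,1) (4,2) (4,3) (4,4)] -> total=8
Click 3 (1,3) count=4: revealed 1 new [(1,3)] -> total=9
Click 4 (2,2) count=1: revealed 1 new [(2,2)] -> total=10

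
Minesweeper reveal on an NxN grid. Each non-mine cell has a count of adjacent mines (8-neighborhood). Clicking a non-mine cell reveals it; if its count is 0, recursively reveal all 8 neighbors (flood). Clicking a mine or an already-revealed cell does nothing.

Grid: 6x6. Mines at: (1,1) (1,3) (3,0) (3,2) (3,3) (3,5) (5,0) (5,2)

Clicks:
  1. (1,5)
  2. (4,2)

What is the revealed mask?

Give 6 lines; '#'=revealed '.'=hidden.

Answer: ....##
....##
....##
......
..#...
......

Derivation:
Click 1 (1,5) count=0: revealed 6 new [(0,4) (0,5) (1,4) (1,5) (2,4) (2,5)] -> total=6
Click 2 (4,2) count=3: revealed 1 new [(4,2)] -> total=7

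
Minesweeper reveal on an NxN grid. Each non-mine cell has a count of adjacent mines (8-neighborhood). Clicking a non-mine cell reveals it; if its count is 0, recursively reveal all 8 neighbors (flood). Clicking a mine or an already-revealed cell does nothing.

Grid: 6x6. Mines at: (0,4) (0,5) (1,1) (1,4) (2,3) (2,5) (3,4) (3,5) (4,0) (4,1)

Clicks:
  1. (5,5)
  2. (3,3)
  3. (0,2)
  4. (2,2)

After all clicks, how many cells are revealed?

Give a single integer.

Answer: 11

Derivation:
Click 1 (5,5) count=0: revealed 8 new [(4,2) (4,3) (4,4) (4,5) (5,2) (5,3) (5,4) (5,5)] -> total=8
Click 2 (3,3) count=2: revealed 1 new [(3,3)] -> total=9
Click 3 (0,2) count=1: revealed 1 new [(0,2)] -> total=10
Click 4 (2,2) count=2: revealed 1 new [(2,2)] -> total=11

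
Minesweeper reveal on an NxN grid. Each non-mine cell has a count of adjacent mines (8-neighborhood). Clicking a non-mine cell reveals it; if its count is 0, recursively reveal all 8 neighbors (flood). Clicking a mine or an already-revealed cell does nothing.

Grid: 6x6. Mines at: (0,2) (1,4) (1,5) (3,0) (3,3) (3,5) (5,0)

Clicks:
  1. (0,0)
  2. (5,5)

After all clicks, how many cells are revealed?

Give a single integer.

Answer: 16

Derivation:
Click 1 (0,0) count=0: revealed 6 new [(0,0) (0,1) (1,0) (1,1) (2,0) (2,1)] -> total=6
Click 2 (5,5) count=0: revealed 10 new [(4,1) (4,2) (4,3) (4,4) (4,5) (5,1) (5,2) (5,3) (5,4) (5,5)] -> total=16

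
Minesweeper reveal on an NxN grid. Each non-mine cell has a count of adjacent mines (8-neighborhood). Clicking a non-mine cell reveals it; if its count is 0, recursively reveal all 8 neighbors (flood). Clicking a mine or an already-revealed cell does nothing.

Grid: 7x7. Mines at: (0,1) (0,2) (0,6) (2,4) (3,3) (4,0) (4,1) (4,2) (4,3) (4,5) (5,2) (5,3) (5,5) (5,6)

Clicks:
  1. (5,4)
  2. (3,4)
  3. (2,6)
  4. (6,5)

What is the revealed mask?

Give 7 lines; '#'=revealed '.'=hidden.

Answer: .......
.....##
.....##
....###
.......
....#..
.....#.

Derivation:
Click 1 (5,4) count=4: revealed 1 new [(5,4)] -> total=1
Click 2 (3,4) count=4: revealed 1 new [(3,4)] -> total=2
Click 3 (2,6) count=0: revealed 6 new [(1,5) (1,6) (2,5) (2,6) (3,5) (3,6)] -> total=8
Click 4 (6,5) count=2: revealed 1 new [(6,5)] -> total=9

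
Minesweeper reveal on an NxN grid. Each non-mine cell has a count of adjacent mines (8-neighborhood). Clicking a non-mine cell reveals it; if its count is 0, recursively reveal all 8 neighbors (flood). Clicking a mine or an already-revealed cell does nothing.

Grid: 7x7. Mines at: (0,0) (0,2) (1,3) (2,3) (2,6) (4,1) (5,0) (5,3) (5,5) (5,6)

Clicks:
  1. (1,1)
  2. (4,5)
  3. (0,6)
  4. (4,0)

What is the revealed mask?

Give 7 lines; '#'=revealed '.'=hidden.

Click 1 (1,1) count=2: revealed 1 new [(1,1)] -> total=1
Click 2 (4,5) count=2: revealed 1 new [(4,5)] -> total=2
Click 3 (0,6) count=0: revealed 6 new [(0,4) (0,5) (0,6) (1,4) (1,5) (1,6)] -> total=8
Click 4 (4,0) count=2: revealed 1 new [(4,0)] -> total=9

Answer: ....###
.#..###
.......
.......
#....#.
.......
.......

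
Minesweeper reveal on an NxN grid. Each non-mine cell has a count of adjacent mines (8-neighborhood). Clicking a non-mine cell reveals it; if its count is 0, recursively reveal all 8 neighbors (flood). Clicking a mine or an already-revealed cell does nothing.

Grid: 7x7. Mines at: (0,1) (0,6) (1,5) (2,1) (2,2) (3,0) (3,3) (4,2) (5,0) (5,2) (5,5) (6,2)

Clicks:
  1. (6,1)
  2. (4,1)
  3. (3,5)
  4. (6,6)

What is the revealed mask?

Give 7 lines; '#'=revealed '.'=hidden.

Answer: .......
.......
....###
....###
.#..###
.......
.#....#

Derivation:
Click 1 (6,1) count=3: revealed 1 new [(6,1)] -> total=1
Click 2 (4,1) count=4: revealed 1 new [(4,1)] -> total=2
Click 3 (3,5) count=0: revealed 9 new [(2,4) (2,5) (2,6) (3,4) (3,5) (3,6) (4,4) (4,5) (4,6)] -> total=11
Click 4 (6,6) count=1: revealed 1 new [(6,6)] -> total=12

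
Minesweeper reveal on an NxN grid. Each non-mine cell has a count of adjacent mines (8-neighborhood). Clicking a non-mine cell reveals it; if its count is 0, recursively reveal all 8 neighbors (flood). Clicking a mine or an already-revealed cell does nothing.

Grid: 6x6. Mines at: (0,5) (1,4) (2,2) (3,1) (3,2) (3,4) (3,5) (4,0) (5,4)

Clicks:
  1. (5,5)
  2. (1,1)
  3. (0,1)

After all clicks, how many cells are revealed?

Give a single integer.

Answer: 11

Derivation:
Click 1 (5,5) count=1: revealed 1 new [(5,5)] -> total=1
Click 2 (1,1) count=1: revealed 1 new [(1,1)] -> total=2
Click 3 (0,1) count=0: revealed 9 new [(0,0) (0,1) (0,2) (0,3) (1,0) (1,2) (1,3) (2,0) (2,1)] -> total=11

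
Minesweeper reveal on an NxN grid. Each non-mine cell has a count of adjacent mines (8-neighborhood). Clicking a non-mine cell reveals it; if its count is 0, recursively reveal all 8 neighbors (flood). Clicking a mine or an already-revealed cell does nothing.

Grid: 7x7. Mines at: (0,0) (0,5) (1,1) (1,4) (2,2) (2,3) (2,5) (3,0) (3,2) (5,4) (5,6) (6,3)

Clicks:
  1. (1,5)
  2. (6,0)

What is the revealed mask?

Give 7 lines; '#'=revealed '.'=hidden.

Answer: .......
.....#.
.......
.......
###....
###....
###....

Derivation:
Click 1 (1,5) count=3: revealed 1 new [(1,5)] -> total=1
Click 2 (6,0) count=0: revealed 9 new [(4,0) (4,1) (4,2) (5,0) (5,1) (5,2) (6,0) (6,1) (6,2)] -> total=10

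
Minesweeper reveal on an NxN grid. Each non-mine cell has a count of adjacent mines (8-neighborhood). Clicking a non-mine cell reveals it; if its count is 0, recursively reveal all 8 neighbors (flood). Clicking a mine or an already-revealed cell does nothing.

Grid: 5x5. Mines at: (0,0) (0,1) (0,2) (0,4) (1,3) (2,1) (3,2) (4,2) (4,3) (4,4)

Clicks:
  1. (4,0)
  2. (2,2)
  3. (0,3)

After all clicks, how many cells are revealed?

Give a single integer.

Click 1 (4,0) count=0: revealed 4 new [(3,0) (3,1) (4,0) (4,1)] -> total=4
Click 2 (2,2) count=3: revealed 1 new [(2,2)] -> total=5
Click 3 (0,3) count=3: revealed 1 new [(0,3)] -> total=6

Answer: 6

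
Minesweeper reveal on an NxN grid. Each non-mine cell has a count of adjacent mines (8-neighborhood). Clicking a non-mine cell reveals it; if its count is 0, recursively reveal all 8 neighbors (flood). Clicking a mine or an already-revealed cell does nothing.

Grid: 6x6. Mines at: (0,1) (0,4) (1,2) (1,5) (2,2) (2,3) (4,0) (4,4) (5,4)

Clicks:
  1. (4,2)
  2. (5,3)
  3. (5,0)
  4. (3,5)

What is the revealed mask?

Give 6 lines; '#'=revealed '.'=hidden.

Click 1 (4,2) count=0: revealed 9 new [(3,1) (3,2) (3,3) (4,1) (4,2) (4,3) (5,1) (5,2) (5,3)] -> total=9
Click 2 (5,3) count=2: revealed 0 new [(none)] -> total=9
Click 3 (5,0) count=1: revealed 1 new [(5,0)] -> total=10
Click 4 (3,5) count=1: revealed 1 new [(3,5)] -> total=11

Answer: ......
......
......
.###.#
.###..
####..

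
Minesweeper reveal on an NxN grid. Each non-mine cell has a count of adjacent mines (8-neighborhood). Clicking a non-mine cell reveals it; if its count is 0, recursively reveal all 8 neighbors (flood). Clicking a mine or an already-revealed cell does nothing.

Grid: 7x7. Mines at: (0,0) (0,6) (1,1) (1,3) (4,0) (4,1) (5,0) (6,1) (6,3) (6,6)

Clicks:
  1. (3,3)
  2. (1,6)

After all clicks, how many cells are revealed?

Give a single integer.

Answer: 23

Derivation:
Click 1 (3,3) count=0: revealed 23 new [(1,4) (1,5) (1,6) (2,2) (2,3) (2,4) (2,5) (2,6) (3,2) (3,3) (3,4) (3,5) (3,6) (4,2) (4,3) (4,4) (4,5) (4,6) (5,2) (5,3) (5,4) (5,5) (5,6)] -> total=23
Click 2 (1,6) count=1: revealed 0 new [(none)] -> total=23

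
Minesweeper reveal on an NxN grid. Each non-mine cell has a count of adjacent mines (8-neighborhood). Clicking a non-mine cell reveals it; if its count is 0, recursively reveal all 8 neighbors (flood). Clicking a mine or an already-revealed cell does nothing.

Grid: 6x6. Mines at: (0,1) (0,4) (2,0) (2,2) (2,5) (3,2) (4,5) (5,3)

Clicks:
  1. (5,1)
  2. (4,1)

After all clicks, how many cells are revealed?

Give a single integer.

Answer: 8

Derivation:
Click 1 (5,1) count=0: revealed 8 new [(3,0) (3,1) (4,0) (4,1) (4,2) (5,0) (5,1) (5,2)] -> total=8
Click 2 (4,1) count=1: revealed 0 new [(none)] -> total=8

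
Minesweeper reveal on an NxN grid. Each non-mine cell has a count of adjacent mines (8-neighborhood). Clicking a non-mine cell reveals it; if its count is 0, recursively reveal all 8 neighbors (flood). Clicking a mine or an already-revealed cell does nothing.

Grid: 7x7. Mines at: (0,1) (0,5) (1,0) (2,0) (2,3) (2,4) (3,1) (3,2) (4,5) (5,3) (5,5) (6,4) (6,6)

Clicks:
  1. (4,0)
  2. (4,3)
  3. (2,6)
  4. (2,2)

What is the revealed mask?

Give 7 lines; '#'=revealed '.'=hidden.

Click 1 (4,0) count=1: revealed 1 new [(4,0)] -> total=1
Click 2 (4,3) count=2: revealed 1 new [(4,3)] -> total=2
Click 3 (2,6) count=0: revealed 6 new [(1,5) (1,6) (2,5) (2,6) (3,5) (3,6)] -> total=8
Click 4 (2,2) count=3: revealed 1 new [(2,2)] -> total=9

Answer: .......
.....##
..#..##
.....##
#..#...
.......
.......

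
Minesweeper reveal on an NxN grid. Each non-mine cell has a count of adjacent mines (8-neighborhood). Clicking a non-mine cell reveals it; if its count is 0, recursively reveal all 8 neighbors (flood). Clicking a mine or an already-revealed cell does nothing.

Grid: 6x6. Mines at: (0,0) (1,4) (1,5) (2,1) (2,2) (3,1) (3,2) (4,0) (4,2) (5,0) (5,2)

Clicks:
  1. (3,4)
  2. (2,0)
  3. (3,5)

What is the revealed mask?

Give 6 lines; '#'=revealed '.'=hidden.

Answer: ......
......
#..###
...###
...###
...###

Derivation:
Click 1 (3,4) count=0: revealed 12 new [(2,3) (2,4) (2,5) (3,3) (3,4) (3,5) (4,3) (4,4) (4,5) (5,3) (5,4) (5,5)] -> total=12
Click 2 (2,0) count=2: revealed 1 new [(2,0)] -> total=13
Click 3 (3,5) count=0: revealed 0 new [(none)] -> total=13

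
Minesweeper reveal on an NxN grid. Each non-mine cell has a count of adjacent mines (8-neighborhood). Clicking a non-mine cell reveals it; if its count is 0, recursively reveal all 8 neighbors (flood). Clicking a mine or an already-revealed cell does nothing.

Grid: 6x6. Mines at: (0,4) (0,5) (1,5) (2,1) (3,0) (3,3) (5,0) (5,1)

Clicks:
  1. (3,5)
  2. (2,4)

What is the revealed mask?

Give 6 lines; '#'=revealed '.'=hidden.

Click 1 (3,5) count=0: revealed 12 new [(2,4) (2,5) (3,4) (3,5) (4,2) (4,3) (4,4) (4,5) (5,2) (5,3) (5,4) (5,5)] -> total=12
Click 2 (2,4) count=2: revealed 0 new [(none)] -> total=12

Answer: ......
......
....##
....##
..####
..####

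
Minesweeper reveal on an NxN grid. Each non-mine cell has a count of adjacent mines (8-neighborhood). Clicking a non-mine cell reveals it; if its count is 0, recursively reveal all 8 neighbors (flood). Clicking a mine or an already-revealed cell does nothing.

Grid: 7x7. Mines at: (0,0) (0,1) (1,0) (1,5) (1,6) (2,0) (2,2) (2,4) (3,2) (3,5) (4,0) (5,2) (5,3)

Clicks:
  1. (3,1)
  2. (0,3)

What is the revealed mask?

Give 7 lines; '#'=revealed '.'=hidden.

Answer: ..###..
..###..
.......
.#.....
.......
.......
.......

Derivation:
Click 1 (3,1) count=4: revealed 1 new [(3,1)] -> total=1
Click 2 (0,3) count=0: revealed 6 new [(0,2) (0,3) (0,4) (1,2) (1,3) (1,4)] -> total=7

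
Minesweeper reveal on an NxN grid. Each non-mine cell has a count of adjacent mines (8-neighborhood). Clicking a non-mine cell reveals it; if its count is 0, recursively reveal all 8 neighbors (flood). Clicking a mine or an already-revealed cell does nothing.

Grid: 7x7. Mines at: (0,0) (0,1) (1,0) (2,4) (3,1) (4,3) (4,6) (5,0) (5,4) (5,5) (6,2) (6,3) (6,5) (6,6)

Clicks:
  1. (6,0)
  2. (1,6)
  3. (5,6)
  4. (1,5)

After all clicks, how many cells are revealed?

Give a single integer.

Click 1 (6,0) count=1: revealed 1 new [(6,0)] -> total=1
Click 2 (1,6) count=0: revealed 14 new [(0,2) (0,3) (0,4) (0,5) (0,6) (1,2) (1,3) (1,4) (1,5) (1,6) (2,5) (2,6) (3,5) (3,6)] -> total=15
Click 3 (5,6) count=4: revealed 1 new [(5,6)] -> total=16
Click 4 (1,5) count=1: revealed 0 new [(none)] -> total=16

Answer: 16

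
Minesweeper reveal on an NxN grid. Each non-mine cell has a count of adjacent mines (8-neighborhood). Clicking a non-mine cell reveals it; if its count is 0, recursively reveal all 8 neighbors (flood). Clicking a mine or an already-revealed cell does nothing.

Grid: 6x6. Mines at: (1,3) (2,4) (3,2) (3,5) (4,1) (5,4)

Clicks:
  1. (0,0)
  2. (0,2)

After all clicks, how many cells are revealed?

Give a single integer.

Click 1 (0,0) count=0: revealed 11 new [(0,0) (0,1) (0,2) (1,0) (1,1) (1,2) (2,0) (2,1) (2,2) (3,0) (3,1)] -> total=11
Click 2 (0,2) count=1: revealed 0 new [(none)] -> total=11

Answer: 11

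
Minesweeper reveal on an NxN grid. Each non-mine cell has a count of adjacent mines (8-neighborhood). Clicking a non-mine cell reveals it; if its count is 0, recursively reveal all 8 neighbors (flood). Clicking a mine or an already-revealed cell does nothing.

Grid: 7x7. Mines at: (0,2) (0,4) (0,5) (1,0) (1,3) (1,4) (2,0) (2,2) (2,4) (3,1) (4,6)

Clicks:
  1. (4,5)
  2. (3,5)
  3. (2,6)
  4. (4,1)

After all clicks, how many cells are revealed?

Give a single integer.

Answer: 8

Derivation:
Click 1 (4,5) count=1: revealed 1 new [(4,5)] -> total=1
Click 2 (3,5) count=2: revealed 1 new [(3,5)] -> total=2
Click 3 (2,6) count=0: revealed 5 new [(1,5) (1,6) (2,5) (2,6) (3,6)] -> total=7
Click 4 (4,1) count=1: revealed 1 new [(4,1)] -> total=8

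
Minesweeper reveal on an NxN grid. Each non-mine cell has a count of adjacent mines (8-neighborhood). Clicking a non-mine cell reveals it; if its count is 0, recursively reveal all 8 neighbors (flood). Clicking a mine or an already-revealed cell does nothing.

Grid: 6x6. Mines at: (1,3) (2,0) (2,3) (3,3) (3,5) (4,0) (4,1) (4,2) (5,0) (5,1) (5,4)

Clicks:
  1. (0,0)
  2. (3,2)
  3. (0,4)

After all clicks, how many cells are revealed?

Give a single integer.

Answer: 8

Derivation:
Click 1 (0,0) count=0: revealed 6 new [(0,0) (0,1) (0,2) (1,0) (1,1) (1,2)] -> total=6
Click 2 (3,2) count=4: revealed 1 new [(3,2)] -> total=7
Click 3 (0,4) count=1: revealed 1 new [(0,4)] -> total=8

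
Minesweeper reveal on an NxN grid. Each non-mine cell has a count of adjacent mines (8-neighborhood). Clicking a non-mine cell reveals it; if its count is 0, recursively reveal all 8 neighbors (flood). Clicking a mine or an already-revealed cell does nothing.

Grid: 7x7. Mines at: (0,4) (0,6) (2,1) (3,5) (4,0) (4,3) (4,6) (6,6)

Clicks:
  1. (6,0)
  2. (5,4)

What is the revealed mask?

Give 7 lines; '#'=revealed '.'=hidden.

Click 1 (6,0) count=0: revealed 12 new [(5,0) (5,1) (5,2) (5,3) (5,4) (5,5) (6,0) (6,1) (6,2) (6,3) (6,4) (6,5)] -> total=12
Click 2 (5,4) count=1: revealed 0 new [(none)] -> total=12

Answer: .......
.......
.......
.......
.......
######.
######.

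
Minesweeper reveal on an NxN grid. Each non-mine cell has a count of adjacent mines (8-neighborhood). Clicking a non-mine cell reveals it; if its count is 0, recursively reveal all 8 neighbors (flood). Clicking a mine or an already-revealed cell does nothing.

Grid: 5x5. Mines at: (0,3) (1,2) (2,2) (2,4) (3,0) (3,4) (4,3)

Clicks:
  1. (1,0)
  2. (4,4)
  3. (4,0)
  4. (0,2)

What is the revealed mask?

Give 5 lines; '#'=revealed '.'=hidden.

Click 1 (1,0) count=0: revealed 6 new [(0,0) (0,1) (1,0) (1,1) (2,0) (2,1)] -> total=6
Click 2 (4,4) count=2: revealed 1 new [(4,4)] -> total=7
Click 3 (4,0) count=1: revealed 1 new [(4,0)] -> total=8
Click 4 (0,2) count=2: revealed 1 new [(0,2)] -> total=9

Answer: ###..
##...
##...
.....
#...#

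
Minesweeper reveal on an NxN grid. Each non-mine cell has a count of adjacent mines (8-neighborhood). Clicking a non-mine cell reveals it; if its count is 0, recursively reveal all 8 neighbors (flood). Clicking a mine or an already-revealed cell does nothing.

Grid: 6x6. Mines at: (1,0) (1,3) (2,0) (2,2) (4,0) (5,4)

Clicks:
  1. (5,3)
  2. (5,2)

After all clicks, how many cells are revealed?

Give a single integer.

Click 1 (5,3) count=1: revealed 1 new [(5,3)] -> total=1
Click 2 (5,2) count=0: revealed 8 new [(3,1) (3,2) (3,3) (4,1) (4,2) (4,3) (5,1) (5,2)] -> total=9

Answer: 9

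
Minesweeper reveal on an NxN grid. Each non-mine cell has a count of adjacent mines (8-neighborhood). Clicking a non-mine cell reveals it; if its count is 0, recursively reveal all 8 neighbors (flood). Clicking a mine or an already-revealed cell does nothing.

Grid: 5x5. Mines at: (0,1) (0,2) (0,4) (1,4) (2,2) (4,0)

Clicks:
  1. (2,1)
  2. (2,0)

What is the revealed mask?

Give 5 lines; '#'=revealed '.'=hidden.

Answer: .....
##...
##...
##...
.....

Derivation:
Click 1 (2,1) count=1: revealed 1 new [(2,1)] -> total=1
Click 2 (2,0) count=0: revealed 5 new [(1,0) (1,1) (2,0) (3,0) (3,1)] -> total=6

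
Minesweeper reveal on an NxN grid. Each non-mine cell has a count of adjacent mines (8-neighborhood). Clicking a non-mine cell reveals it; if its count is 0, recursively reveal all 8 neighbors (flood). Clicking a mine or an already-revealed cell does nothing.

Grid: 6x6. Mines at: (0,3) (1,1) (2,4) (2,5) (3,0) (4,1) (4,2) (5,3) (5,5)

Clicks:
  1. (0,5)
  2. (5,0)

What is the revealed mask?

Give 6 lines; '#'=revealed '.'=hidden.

Answer: ....##
....##
......
......
......
#.....

Derivation:
Click 1 (0,5) count=0: revealed 4 new [(0,4) (0,5) (1,4) (1,5)] -> total=4
Click 2 (5,0) count=1: revealed 1 new [(5,0)] -> total=5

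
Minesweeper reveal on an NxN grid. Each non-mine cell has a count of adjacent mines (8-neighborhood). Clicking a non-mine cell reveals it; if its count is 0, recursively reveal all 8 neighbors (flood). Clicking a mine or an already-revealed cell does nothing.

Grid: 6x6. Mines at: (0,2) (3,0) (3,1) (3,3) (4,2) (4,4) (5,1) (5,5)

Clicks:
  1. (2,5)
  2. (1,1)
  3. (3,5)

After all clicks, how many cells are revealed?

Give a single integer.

Click 1 (2,5) count=0: revealed 11 new [(0,3) (0,4) (0,5) (1,3) (1,4) (1,5) (2,3) (2,4) (2,5) (3,4) (3,5)] -> total=11
Click 2 (1,1) count=1: revealed 1 new [(1,1)] -> total=12
Click 3 (3,5) count=1: revealed 0 new [(none)] -> total=12

Answer: 12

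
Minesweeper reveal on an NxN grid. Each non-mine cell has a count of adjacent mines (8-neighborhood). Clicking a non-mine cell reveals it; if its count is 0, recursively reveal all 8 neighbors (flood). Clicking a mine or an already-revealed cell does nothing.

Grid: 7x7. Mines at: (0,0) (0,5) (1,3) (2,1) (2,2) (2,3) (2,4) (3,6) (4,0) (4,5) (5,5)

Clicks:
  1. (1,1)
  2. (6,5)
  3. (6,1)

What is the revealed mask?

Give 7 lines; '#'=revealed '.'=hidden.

Answer: .......
.#.....
.......
.####..
.####..
#####..
######.

Derivation:
Click 1 (1,1) count=3: revealed 1 new [(1,1)] -> total=1
Click 2 (6,5) count=1: revealed 1 new [(6,5)] -> total=2
Click 3 (6,1) count=0: revealed 18 new [(3,1) (3,2) (3,3) (3,4) (4,1) (4,2) (4,3) (4,4) (5,0) (5,1) (5,2) (5,3) (5,4) (6,0) (6,1) (6,2) (6,3) (6,4)] -> total=20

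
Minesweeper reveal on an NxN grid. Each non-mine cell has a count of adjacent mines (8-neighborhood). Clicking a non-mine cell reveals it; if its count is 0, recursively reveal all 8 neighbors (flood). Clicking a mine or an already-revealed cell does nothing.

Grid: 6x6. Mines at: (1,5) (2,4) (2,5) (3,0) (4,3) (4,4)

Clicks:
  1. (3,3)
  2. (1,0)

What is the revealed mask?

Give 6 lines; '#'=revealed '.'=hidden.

Click 1 (3,3) count=3: revealed 1 new [(3,3)] -> total=1
Click 2 (1,0) count=0: revealed 16 new [(0,0) (0,1) (0,2) (0,3) (0,4) (1,0) (1,1) (1,2) (1,3) (1,4) (2,0) (2,1) (2,2) (2,3) (3,1) (3,2)] -> total=17

Answer: #####.
#####.
####..
.###..
......
......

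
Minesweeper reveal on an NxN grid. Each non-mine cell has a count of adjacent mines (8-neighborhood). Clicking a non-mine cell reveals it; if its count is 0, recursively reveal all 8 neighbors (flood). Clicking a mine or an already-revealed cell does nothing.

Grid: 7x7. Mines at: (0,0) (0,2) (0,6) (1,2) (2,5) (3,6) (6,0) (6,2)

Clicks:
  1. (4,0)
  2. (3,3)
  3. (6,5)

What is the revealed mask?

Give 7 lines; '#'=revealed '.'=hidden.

Answer: .......
##.....
#####..
######.
#######
#######
...####

Derivation:
Click 1 (4,0) count=0: revealed 31 new [(1,0) (1,1) (2,0) (2,1) (2,2) (2,3) (2,4) (3,0) (3,1) (3,2) (3,3) (3,4) (3,5) (4,0) (4,1) (4,2) (4,3) (4,4) (4,5) (4,6) (5,0) (5,1) (5,2) (5,3) (5,4) (5,5) (5,6) (6,3) (6,4) (6,5) (6,6)] -> total=31
Click 2 (3,3) count=0: revealed 0 new [(none)] -> total=31
Click 3 (6,5) count=0: revealed 0 new [(none)] -> total=31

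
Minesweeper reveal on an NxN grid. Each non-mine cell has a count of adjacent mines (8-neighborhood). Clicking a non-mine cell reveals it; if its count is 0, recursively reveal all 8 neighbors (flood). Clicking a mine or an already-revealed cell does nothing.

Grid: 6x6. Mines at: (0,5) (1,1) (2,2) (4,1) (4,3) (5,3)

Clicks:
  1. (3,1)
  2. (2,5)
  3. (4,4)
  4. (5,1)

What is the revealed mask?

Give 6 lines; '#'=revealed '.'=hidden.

Answer: ......
...###
...###
.#.###
....##
.#..##

Derivation:
Click 1 (3,1) count=2: revealed 1 new [(3,1)] -> total=1
Click 2 (2,5) count=0: revealed 13 new [(1,3) (1,4) (1,5) (2,3) (2,4) (2,5) (3,3) (3,4) (3,5) (4,4) (4,5) (5,4) (5,5)] -> total=14
Click 3 (4,4) count=2: revealed 0 new [(none)] -> total=14
Click 4 (5,1) count=1: revealed 1 new [(5,1)] -> total=15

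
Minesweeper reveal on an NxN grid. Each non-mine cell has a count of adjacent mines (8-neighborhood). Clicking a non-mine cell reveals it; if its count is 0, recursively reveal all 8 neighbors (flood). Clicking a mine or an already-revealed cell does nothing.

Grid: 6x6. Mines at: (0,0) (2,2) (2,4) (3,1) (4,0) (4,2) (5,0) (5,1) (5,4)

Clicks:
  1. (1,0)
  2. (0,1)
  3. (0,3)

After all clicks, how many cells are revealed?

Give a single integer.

Click 1 (1,0) count=1: revealed 1 new [(1,0)] -> total=1
Click 2 (0,1) count=1: revealed 1 new [(0,1)] -> total=2
Click 3 (0,3) count=0: revealed 9 new [(0,2) (0,3) (0,4) (0,5) (1,1) (1,2) (1,3) (1,4) (1,5)] -> total=11

Answer: 11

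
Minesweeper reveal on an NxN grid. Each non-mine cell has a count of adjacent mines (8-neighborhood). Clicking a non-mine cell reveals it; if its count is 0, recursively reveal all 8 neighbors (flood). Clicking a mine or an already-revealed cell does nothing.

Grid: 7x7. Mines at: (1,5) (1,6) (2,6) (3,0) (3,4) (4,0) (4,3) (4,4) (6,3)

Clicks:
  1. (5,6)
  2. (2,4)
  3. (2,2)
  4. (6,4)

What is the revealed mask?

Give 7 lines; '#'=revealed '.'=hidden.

Answer: #####..
#####..
#####..
.###.##
.....##
....###
....###

Derivation:
Click 1 (5,6) count=0: revealed 10 new [(3,5) (3,6) (4,5) (4,6) (5,4) (5,5) (5,6) (6,4) (6,5) (6,6)] -> total=10
Click 2 (2,4) count=2: revealed 1 new [(2,4)] -> total=11
Click 3 (2,2) count=0: revealed 17 new [(0,0) (0,1) (0,2) (0,3) (0,4) (1,0) (1,1) (1,2) (1,3) (1,4) (2,0) (2,1) (2,2) (2,3) (3,1) (3,2) (3,3)] -> total=28
Click 4 (6,4) count=1: revealed 0 new [(none)] -> total=28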